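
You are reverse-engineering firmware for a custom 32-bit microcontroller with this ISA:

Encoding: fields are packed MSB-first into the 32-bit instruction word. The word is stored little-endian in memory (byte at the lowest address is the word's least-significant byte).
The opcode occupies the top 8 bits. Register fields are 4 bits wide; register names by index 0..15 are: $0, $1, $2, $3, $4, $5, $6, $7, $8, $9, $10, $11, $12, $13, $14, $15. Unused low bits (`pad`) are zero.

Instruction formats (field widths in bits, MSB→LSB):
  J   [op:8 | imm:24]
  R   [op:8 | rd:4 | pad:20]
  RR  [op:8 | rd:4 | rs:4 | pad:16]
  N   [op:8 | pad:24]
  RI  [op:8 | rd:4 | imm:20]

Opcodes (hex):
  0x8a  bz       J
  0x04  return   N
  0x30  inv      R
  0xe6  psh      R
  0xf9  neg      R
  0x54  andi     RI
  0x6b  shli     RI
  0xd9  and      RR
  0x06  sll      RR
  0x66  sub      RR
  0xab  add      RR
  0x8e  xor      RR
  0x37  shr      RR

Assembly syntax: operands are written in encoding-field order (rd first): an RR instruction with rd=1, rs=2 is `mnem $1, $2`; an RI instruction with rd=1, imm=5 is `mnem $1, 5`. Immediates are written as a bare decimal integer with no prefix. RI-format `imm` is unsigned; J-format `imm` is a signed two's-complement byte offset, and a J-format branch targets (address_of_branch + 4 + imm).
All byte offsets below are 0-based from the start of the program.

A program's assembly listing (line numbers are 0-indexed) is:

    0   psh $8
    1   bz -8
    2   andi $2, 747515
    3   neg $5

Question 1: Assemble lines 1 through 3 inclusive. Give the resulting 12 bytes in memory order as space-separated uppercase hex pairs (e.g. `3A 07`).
L1: bz op=0x8a:8|imm=-8:24 ⇒ 0x8afffff8 ⇒ little f8 ff ff 8a
L2: andi op=0x54:8|rd=2:4|imm=747515:20 ⇒ 0x542b67fb ⇒ little fb 67 2b 54
L3: neg op=0xf9:8|rd=5:4|pad=0:20 ⇒ 0xf9500000 ⇒ little 00 00 50 f9

F8 FF FF 8A FB 67 2B 54 00 00 50 F9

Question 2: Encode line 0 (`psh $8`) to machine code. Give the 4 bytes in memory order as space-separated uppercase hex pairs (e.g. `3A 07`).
L0: psh op=0xe6:8|rd=8:4|pad=0:20 ⇒ 0xe6800000 ⇒ little 00 00 80 e6

00 00 80 E6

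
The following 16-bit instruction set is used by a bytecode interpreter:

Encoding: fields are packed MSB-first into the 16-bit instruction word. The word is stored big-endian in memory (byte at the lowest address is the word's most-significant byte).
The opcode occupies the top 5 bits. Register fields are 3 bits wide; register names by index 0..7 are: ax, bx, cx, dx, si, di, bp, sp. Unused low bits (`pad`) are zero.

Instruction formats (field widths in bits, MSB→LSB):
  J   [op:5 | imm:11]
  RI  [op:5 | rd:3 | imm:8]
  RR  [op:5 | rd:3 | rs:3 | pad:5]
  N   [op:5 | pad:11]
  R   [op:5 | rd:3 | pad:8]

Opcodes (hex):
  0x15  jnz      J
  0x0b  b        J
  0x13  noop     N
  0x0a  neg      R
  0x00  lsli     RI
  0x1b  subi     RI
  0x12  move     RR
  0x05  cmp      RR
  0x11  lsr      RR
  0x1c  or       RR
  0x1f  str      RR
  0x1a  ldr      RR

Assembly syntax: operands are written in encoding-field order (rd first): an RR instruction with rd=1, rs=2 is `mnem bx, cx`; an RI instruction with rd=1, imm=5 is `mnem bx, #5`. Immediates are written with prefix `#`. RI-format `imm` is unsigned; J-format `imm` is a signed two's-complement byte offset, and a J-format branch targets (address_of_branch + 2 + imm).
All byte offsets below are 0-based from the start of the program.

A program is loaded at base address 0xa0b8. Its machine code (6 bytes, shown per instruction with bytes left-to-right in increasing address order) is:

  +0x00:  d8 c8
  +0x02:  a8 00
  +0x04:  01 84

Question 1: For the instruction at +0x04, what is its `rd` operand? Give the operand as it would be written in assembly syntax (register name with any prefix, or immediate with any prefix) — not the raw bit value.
+0x04: 01 84 ⇒ word 0x0184 (big)
  op=0x0184>>11=0x0 ⇒ lsli (RI)
  [10:8] rd=1 = bx
  [7:0] imm=132 = #132

bx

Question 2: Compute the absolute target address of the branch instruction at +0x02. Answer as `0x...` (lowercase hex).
off 0x02: read a8 00 as big → 0xa800
  op=0xa800>>11=0x15 ⇒ jnz (J)
  imm@[10:0]=0x0 ⇒ #0
  target = base 0xa0b8 + off 0x02 + 2 + imm 0 = 0xa0bc

0xa0bc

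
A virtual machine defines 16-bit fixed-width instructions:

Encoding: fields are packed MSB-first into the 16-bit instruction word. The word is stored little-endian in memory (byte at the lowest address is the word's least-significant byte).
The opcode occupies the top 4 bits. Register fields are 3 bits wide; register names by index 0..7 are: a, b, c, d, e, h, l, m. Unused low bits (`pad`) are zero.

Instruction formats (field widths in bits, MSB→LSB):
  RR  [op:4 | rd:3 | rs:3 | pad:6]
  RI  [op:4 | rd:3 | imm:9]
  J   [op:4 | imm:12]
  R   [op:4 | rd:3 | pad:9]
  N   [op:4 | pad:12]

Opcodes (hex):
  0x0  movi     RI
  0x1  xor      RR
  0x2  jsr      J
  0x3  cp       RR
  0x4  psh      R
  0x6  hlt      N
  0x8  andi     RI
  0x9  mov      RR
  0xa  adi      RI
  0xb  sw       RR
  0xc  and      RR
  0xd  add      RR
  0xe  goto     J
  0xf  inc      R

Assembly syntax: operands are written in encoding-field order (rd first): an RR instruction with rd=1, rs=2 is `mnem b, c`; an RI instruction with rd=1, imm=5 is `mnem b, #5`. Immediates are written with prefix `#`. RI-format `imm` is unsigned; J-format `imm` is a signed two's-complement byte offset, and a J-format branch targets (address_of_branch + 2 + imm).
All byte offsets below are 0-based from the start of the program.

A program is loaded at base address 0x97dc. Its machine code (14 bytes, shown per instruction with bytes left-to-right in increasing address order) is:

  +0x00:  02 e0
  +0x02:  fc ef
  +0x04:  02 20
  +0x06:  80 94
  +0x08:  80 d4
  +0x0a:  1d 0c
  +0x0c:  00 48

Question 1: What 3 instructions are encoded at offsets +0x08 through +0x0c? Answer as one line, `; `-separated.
add c, c; movi l, #29; psh e

+0x08: 80 d4 ⇒ word 0xd480 (little)
  opcode bits[15:12]=0xd: add/RR
  [11:9] rd=2 = c
  [8:6] rs=2 = c
+0x0a: 1d 0c ⇒ word 0x0c1d (little)
  opcode bits[15:12]=0x0: movi/RI
  [11:9] rd=6 = l
  [8:0] imm=29 = #29
+0x0c: 00 48 ⇒ word 0x4800 (little)
  opcode bits[15:12]=0x4: psh/R
  [11:9] rd=4 = e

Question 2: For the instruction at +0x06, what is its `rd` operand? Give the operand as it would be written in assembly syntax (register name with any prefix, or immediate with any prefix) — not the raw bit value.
@+06  little-endian(80 94) = 0x9480
  op=0x9480>>12=0x9 ⇒ mov (RR)
  [11:9] rd=2 = c
  [8:6] rs=2 = c

c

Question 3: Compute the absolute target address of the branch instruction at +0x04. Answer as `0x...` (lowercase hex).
0x97e4

[04] 02 20 → 0x2002
  opcode bits[15:12]=0x2: jsr/J
  imm: (w>>0)&0xfff=0x2 → #2
  target = base 0x97dc + off 0x04 + 2 + imm 2 = 0x97e4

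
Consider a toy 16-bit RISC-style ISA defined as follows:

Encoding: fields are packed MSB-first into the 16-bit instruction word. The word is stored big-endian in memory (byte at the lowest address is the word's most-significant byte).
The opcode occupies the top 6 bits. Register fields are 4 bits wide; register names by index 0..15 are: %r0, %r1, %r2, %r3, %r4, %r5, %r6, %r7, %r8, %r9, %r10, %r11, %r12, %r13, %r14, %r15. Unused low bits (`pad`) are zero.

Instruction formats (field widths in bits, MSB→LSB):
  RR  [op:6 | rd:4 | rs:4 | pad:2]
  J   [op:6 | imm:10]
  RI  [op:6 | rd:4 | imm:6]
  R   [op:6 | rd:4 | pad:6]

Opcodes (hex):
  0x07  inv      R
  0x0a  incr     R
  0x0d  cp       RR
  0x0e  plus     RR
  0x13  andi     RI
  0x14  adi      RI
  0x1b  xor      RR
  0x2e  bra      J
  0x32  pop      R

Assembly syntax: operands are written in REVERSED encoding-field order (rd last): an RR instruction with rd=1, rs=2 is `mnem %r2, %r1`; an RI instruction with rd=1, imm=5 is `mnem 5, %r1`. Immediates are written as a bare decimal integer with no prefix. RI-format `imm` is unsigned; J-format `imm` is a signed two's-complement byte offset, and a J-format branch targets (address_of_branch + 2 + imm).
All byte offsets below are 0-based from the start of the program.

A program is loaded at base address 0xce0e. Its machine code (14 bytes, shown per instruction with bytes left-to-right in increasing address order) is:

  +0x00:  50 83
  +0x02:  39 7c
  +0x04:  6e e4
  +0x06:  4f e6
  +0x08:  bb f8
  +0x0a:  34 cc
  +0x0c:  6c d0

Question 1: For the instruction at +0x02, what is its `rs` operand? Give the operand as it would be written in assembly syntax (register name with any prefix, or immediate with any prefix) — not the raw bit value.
[02] 39 7c → 0x397c
  top 6b → 0xe → plus [RR]
  [9:6] rd=5 = %r5
  [5:2] rs=15 = %r15

%r15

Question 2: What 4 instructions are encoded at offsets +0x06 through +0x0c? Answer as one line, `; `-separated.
andi 38, %r15; bra -8; cp %r3, %r3; xor %r4, %r3

off 0x06: read 4f e6 as big → 0x4fe6
  top 6b → 0x13 → andi [RI]
  [9:6] rd=15 = %r15
  [5:0] imm=38 = 38
off 0x08: read bb f8 as big → 0xbbf8
  top 6b → 0x2e → bra [J]
  [9:0] imm=1016 (s10→-8) = -8
off 0x0a: read 34 cc as big → 0x34cc
  top 6b → 0xd → cp [RR]
  [9:6] rd=3 = %r3
  [5:2] rs=3 = %r3
off 0x0c: read 6c d0 as big → 0x6cd0
  top 6b → 0x1b → xor [RR]
  [9:6] rd=3 = %r3
  [5:2] rs=4 = %r4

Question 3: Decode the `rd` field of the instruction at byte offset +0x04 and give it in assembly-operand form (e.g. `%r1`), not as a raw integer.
+0x04: 6e e4 ⇒ word 0x6ee4 (big)
  opcode bits[15:10]=0x1b: xor/RR
  rd: (w>>6)&0xf=0xb → %r11
  rs: (w>>2)&0xf=0x9 → %r9

%r11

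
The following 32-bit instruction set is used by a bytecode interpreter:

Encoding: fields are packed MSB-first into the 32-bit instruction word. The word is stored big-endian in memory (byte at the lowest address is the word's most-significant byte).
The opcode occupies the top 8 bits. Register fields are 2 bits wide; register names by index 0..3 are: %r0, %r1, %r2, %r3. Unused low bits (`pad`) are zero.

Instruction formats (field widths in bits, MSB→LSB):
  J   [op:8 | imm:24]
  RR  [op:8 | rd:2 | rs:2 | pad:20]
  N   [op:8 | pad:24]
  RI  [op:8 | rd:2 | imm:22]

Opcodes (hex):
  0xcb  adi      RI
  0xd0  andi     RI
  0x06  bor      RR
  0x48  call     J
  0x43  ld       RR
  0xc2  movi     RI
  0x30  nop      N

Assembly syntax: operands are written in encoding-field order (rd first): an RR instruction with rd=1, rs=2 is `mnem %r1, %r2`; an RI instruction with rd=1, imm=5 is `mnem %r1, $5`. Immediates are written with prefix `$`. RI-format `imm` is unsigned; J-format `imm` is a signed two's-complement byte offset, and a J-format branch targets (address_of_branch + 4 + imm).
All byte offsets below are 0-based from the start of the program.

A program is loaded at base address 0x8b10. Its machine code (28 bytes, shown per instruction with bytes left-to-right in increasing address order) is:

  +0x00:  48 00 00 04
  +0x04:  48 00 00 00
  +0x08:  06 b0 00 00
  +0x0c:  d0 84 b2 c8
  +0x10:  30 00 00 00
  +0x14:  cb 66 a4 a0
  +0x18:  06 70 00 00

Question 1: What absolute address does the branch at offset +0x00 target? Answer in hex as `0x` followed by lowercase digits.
0x8b18

off 0x00: read 48 00 00 04 as big → 0x48000004
  opcode bits[31:24]=0x48: call/J
  [23:0] imm=4 = $4
  target = base 0x8b10 + off 0x00 + 4 + imm 4 = 0x8b18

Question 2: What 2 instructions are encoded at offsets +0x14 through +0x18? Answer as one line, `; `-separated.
+0x14: cb 66 a4 a0 ⇒ word 0xcb66a4a0 (big)
  op=0xcb66a4a0>>24=0xcb ⇒ adi (RI)
  rd@[23:22]=0x1 ⇒ %r1
  imm@[21:0]=0x26a4a0 ⇒ $2532512
+0x18: 06 70 00 00 ⇒ word 0x06700000 (big)
  op=0x06700000>>24=0x6 ⇒ bor (RR)
  rd@[23:22]=0x1 ⇒ %r1
  rs@[21:20]=0x3 ⇒ %r3

adi %r1, $2532512; bor %r1, %r3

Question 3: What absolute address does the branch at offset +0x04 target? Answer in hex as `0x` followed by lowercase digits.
@+04  big-endian(48 00 00 00) = 0x48000000
  opcode bits[31:24]=0x48: call/J
  imm@[23:0]=0x0 ⇒ $0
  target = base 0x8b10 + off 0x04 + 4 + imm 0 = 0x8b18

0x8b18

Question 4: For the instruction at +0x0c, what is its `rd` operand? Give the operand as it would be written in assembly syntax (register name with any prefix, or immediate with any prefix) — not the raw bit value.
%r2

[0c] d0 84 b2 c8 → 0xd084b2c8
  op=0xd084b2c8>>24=0xd0 ⇒ andi (RI)
  rd@[23:22]=0x2 ⇒ %r2
  imm@[21:0]=0x4b2c8 ⇒ $307912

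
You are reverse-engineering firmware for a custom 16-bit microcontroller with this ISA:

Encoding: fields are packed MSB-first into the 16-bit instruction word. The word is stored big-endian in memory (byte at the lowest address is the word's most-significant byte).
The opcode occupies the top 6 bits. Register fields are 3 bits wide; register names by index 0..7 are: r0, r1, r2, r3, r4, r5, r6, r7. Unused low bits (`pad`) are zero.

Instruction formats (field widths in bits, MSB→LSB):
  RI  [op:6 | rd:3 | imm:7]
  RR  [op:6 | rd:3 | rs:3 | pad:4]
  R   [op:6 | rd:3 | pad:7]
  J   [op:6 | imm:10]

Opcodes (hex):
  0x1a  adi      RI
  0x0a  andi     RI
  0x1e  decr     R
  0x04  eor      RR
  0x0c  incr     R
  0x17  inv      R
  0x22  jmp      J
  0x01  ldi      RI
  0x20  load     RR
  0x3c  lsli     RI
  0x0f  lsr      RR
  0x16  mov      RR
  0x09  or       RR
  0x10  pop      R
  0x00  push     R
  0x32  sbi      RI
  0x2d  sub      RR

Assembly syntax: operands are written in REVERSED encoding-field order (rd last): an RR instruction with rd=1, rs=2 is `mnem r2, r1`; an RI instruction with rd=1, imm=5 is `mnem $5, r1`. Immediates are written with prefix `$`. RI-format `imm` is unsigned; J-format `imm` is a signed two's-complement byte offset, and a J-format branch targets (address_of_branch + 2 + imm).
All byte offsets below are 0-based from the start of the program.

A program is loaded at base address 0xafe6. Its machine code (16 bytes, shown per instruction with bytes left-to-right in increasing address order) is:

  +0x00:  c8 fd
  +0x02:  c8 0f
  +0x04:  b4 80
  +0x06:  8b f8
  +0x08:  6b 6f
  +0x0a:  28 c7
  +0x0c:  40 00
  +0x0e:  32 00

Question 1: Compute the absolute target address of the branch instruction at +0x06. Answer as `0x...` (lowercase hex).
@+06  big-endian(8b f8) = 0x8bf8
  top 6b → 0x22 → jmp [J]
  imm: (w>>0)&0x3ff=0x3f8 (s10→-8) → $-8
  target = base 0xafe6 + off 0x06 + 2 + imm -8 = 0xafe6

0xafe6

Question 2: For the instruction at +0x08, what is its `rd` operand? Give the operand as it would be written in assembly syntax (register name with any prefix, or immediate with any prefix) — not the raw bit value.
@+08  big-endian(6b 6f) = 0x6b6f
  op=0x6b6f>>10=0x1a ⇒ adi (RI)
  rd@[9:7]=0x6 ⇒ r6
  imm@[6:0]=0x6f ⇒ $111

r6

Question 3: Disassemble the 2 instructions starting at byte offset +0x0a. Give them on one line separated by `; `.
off 0x0a: read 28 c7 as big → 0x28c7
  top 6b → 0xa → andi [RI]
  [9:7] rd=1 = r1
  [6:0] imm=71 = $71
off 0x0c: read 40 00 as big → 0x4000
  top 6b → 0x10 → pop [R]
  [9:7] rd=0 = r0

andi $71, r1; pop r0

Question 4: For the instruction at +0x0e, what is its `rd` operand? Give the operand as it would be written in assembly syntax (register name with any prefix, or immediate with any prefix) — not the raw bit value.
r4

[0e] 32 00 → 0x3200
  opcode bits[15:10]=0xc: incr/R
  [9:7] rd=4 = r4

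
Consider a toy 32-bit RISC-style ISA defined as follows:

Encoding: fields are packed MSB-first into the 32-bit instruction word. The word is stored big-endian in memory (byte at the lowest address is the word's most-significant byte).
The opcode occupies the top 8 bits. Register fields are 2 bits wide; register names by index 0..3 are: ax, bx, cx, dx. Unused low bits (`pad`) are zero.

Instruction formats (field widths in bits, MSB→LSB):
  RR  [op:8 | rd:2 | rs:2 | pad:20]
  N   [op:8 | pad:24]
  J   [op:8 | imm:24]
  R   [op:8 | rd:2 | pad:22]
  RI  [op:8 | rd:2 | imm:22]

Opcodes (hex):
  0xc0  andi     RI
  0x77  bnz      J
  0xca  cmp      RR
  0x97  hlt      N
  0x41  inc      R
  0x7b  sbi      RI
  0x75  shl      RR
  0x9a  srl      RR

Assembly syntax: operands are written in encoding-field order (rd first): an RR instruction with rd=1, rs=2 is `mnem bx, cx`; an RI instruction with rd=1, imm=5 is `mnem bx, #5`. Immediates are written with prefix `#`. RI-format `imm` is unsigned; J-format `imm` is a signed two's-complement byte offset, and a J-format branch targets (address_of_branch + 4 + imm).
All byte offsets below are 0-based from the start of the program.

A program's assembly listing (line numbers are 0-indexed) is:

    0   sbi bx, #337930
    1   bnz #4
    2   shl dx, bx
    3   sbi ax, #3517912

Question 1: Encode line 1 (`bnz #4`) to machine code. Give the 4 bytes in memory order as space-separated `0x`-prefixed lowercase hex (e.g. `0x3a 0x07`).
0x77 0x00 0x00 0x04

L1: bnz op=0x77:8|imm=4:24 ⇒ 0x77000004 ⇒ big 77 00 00 04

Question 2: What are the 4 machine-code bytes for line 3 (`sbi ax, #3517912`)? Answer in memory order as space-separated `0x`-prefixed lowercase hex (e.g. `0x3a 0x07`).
0x7b 0x35 0xad 0xd8

line 3 (sbi): pack op=0x7b:8|rd=0:2|imm=3517912:22 = 0x7b35add8; big→ 7b 35 ad d8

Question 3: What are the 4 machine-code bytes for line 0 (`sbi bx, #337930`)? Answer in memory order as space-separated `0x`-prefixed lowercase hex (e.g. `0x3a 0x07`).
0x7b 0x45 0x28 0x0a

line 0 (sbi): pack op=0x7b:8|rd=1:2|imm=337930:22 = 0x7b45280a; big→ 7b 45 28 0a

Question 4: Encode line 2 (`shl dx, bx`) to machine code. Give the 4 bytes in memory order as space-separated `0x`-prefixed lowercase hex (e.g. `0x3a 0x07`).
line 2 (shl): pack op=0x75:8|rd=3:2|rs=1:2|pad=0:20 = 0x75d00000; big→ 75 d0 00 00

0x75 0xd0 0x00 0x00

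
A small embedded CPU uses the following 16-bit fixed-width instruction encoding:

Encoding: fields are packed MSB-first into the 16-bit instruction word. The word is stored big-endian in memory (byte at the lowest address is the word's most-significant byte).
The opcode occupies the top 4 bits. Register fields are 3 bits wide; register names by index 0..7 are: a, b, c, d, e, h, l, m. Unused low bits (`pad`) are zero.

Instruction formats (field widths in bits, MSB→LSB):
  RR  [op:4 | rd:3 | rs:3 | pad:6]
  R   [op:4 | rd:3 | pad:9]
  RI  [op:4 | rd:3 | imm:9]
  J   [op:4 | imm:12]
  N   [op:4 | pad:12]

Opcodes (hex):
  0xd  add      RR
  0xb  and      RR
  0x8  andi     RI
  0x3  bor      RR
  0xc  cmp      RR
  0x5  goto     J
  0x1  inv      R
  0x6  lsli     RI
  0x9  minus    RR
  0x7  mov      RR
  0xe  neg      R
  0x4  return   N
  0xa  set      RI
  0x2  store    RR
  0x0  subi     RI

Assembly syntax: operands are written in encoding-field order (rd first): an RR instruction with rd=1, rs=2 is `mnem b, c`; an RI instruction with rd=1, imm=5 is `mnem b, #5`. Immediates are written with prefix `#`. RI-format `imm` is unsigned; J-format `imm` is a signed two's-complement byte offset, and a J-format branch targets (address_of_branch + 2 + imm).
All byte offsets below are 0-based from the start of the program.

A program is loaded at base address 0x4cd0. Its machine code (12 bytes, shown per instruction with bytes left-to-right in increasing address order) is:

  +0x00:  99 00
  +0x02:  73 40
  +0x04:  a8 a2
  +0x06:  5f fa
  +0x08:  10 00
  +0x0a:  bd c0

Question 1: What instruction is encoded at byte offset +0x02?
+0x02: 73 40 ⇒ word 0x7340 (big)
  top 4b → 0x7 → mov [RR]
  rd@[11:9]=0x1 ⇒ b
  rs@[8:6]=0x5 ⇒ h

mov b, h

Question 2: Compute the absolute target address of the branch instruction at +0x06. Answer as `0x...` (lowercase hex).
+0x06: 5f fa ⇒ word 0x5ffa (big)
  top 4b → 0x5 → goto [J]
  imm@[11:0]=0xffa (s12→-6) ⇒ #-6
  target = base 0x4cd0 + off 0x06 + 2 + imm -6 = 0x4cd2

0x4cd2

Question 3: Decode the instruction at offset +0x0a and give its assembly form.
+0x0a: bd c0 ⇒ word 0xbdc0 (big)
  op=0xbdc0>>12=0xb ⇒ and (RR)
  [11:9] rd=6 = l
  [8:6] rs=7 = m

and l, m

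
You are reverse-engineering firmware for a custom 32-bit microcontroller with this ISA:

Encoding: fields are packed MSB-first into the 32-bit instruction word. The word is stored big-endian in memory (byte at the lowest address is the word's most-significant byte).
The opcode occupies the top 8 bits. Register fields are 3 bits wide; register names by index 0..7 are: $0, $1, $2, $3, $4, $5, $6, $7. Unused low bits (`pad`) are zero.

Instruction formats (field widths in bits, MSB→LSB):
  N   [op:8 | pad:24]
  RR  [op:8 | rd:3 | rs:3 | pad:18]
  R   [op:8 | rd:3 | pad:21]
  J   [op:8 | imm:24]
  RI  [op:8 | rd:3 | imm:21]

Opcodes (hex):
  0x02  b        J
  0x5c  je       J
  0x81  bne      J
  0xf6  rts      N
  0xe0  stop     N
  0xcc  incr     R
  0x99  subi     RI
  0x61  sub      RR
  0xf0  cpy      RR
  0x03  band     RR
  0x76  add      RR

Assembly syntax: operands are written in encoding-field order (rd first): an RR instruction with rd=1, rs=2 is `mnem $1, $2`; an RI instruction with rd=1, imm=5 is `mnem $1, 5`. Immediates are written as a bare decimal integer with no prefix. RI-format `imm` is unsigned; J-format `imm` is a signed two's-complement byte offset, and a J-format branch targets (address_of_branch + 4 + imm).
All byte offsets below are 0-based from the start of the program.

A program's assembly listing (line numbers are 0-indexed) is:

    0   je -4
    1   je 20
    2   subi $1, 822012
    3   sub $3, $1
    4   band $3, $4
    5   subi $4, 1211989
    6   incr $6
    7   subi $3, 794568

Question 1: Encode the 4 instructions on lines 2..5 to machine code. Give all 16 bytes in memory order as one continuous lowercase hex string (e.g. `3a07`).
992c8afc616400000370000099927e55

line 2 (subi): pack op=0x99:8|rd=1:3|imm=822012:21 = 0x992c8afc; big→ 99 2c 8a fc
line 3 (sub): pack op=0x61:8|rd=3:3|rs=1:3|pad=0:18 = 0x61640000; big→ 61 64 00 00
line 4 (band): pack op=0x3:8|rd=3:3|rs=4:3|pad=0:18 = 0x03700000; big→ 03 70 00 00
line 5 (subi): pack op=0x99:8|rd=4:3|imm=1211989:21 = 0x99927e55; big→ 99 92 7e 55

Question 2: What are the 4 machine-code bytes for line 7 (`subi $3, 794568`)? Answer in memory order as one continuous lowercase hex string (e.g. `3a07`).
L7: subi op=0x99:8|rd=3:3|imm=794568:21 ⇒ 0x996c1fc8 ⇒ big 99 6c 1f c8

996c1fc8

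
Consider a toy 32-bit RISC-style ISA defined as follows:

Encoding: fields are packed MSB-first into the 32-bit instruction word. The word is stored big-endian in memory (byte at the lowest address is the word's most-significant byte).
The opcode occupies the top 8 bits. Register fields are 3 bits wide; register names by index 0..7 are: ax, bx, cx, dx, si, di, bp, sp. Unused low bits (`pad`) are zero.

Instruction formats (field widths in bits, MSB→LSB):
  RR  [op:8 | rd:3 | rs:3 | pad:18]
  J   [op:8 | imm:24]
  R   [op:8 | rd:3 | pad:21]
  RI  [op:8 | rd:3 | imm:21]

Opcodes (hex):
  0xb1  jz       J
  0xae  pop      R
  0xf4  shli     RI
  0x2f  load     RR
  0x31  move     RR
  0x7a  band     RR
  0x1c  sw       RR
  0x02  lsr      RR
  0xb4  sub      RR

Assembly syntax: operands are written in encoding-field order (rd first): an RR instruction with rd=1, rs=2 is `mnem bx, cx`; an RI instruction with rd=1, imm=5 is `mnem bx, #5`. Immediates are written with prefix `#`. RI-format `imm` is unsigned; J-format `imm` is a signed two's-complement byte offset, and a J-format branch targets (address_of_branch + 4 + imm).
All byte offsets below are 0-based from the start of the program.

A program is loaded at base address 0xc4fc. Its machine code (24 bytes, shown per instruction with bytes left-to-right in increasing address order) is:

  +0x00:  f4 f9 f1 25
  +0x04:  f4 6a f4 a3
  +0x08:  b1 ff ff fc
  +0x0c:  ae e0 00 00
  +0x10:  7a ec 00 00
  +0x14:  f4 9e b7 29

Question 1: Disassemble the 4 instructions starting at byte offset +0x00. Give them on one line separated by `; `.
shli sp, #1700133; shli dx, #717987; jz #-4; pop sp

[00] f4 f9 f1 25 → 0xf4f9f125
  opcode bits[31:24]=0xf4: shli/RI
  [23:21] rd=7 = sp
  [20:0] imm=1700133 = #1700133
[04] f4 6a f4 a3 → 0xf46af4a3
  opcode bits[31:24]=0xf4: shli/RI
  [23:21] rd=3 = dx
  [20:0] imm=717987 = #717987
[08] b1 ff ff fc → 0xb1fffffc
  opcode bits[31:24]=0xb1: jz/J
  [23:0] imm=16777212 (s24→-4) = #-4
[0c] ae e0 00 00 → 0xaee00000
  opcode bits[31:24]=0xae: pop/R
  [23:21] rd=7 = sp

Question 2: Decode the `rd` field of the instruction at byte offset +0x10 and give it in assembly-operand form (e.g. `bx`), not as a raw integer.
sp

off 0x10: read 7a ec 00 00 as big → 0x7aec0000
  op=0x7aec0000>>24=0x7a ⇒ band (RR)
  rd: (w>>21)&0x7=0x7 → sp
  rs: (w>>18)&0x7=0x3 → dx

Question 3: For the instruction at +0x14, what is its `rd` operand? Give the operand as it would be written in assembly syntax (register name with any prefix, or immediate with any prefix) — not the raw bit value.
si

[14] f4 9e b7 29 → 0xf49eb729
  opcode bits[31:24]=0xf4: shli/RI
  rd@[23:21]=0x4 ⇒ si
  imm@[20:0]=0x1eb729 ⇒ #2012969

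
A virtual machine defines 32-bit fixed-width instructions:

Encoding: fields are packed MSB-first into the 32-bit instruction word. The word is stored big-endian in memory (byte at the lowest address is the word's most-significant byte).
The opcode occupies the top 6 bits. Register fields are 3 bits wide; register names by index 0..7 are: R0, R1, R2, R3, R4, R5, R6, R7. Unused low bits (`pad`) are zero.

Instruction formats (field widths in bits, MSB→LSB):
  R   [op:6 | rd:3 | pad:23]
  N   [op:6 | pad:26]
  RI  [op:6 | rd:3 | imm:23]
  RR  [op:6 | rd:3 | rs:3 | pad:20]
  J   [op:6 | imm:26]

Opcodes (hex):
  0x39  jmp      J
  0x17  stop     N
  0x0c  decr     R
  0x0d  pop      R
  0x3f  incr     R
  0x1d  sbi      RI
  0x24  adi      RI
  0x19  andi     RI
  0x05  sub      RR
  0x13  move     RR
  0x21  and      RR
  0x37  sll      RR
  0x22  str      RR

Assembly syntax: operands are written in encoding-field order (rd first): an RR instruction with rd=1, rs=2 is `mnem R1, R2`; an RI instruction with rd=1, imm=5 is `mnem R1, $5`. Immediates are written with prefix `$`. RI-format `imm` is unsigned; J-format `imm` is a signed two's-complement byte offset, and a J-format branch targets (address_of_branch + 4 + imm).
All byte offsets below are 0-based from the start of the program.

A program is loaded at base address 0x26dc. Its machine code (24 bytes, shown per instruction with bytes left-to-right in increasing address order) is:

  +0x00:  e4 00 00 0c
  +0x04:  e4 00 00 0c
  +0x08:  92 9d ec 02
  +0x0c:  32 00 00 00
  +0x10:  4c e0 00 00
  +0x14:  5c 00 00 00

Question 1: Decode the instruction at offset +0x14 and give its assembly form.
stop

off 0x14: read 5c 00 00 00 as big → 0x5c000000
  op=0x5c000000>>26=0x17 ⇒ stop (N)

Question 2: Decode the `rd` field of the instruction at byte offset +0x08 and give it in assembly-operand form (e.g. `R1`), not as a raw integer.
R5

@+08  big-endian(92 9d ec 02) = 0x929dec02
  op=0x929dec02>>26=0x24 ⇒ adi (RI)
  rd: (w>>23)&0x7=0x5 → R5
  imm: (w>>0)&0x7fffff=0x1dec02 → $1960962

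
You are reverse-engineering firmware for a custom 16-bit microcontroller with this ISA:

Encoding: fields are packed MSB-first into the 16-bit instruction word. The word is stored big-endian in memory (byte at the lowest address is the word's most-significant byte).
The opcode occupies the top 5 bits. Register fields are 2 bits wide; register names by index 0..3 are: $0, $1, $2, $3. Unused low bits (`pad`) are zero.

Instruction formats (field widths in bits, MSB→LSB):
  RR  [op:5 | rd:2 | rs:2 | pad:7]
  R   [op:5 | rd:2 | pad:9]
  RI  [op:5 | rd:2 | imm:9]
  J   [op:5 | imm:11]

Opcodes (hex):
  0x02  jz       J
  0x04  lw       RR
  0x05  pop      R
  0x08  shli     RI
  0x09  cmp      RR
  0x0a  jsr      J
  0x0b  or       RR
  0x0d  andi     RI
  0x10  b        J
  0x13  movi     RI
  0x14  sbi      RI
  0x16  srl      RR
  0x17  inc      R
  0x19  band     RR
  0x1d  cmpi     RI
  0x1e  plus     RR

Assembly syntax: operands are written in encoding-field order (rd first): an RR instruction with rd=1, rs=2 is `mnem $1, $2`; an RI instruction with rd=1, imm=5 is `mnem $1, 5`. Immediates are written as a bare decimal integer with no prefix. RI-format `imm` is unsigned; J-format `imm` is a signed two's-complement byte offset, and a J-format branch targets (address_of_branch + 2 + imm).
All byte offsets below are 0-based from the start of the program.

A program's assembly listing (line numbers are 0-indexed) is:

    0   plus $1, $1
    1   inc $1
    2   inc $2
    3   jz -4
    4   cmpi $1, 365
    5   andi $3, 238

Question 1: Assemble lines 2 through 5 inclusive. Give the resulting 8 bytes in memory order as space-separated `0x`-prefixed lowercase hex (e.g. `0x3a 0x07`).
0xbc 0x00 0x17 0xfc 0xeb 0x6d 0x6e 0xee

2. inc fields op=0x17:5|rd=2:2|pad=0:9 → word bc00h → bc 00
3. jz fields op=0x2:5|imm=-4:11 → word 17fch → 17 fc
4. cmpi fields op=0x1d:5|rd=1:2|imm=365:9 → word eb6dh → eb 6d
5. andi fields op=0xd:5|rd=3:2|imm=238:9 → word 6eeeh → 6e ee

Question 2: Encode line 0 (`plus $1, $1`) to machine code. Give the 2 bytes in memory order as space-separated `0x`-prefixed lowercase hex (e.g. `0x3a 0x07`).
line 0 (plus): pack op=0x1e:5|rd=1:2|rs=1:2|pad=0:7 = 0xf280; big→ f2 80

0xf2 0x80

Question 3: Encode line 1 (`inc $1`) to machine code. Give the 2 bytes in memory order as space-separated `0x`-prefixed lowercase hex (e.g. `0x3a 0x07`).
line 1 (inc): pack op=0x17:5|rd=1:2|pad=0:9 = 0xba00; big→ ba 00

0xba 0x00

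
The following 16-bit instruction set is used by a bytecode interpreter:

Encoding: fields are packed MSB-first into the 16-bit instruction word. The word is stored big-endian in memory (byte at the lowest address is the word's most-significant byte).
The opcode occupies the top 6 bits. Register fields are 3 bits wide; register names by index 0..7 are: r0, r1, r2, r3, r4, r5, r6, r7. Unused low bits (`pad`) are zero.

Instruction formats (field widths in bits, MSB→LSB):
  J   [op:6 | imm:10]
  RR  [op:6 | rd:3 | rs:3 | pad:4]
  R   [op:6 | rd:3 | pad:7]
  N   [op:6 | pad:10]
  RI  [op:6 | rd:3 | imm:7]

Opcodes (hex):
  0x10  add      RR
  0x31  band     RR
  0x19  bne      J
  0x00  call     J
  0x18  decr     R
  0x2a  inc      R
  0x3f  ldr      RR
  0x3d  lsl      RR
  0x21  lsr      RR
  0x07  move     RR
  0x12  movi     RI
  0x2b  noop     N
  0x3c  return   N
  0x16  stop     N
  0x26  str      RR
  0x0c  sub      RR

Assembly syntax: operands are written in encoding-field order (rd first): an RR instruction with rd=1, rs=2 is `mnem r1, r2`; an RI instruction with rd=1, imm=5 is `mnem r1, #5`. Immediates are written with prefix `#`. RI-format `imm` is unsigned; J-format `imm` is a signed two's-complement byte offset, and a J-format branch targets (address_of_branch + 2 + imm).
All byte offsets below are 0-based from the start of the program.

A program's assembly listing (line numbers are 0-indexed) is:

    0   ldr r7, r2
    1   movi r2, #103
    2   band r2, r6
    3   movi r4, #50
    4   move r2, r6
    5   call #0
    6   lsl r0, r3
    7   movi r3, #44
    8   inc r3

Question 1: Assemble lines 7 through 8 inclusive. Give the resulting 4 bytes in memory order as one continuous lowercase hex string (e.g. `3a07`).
7. movi fields op=0x12:6|rd=3:3|imm=44:7 → word 49ach → 49 ac
8. inc fields op=0x2a:6|rd=3:3|pad=0:7 → word a980h → a9 80

49aca980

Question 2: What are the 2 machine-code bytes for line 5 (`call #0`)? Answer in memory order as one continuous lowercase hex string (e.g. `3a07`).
L5: call op=0x0:6|imm=0:10 ⇒ 0x0000 ⇒ big 00 00

0000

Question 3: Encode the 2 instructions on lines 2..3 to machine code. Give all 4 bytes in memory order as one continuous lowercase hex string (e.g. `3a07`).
c5604a32

line 2 (band): pack op=0x31:6|rd=2:3|rs=6:3|pad=0:4 = 0xc560; big→ c5 60
line 3 (movi): pack op=0x12:6|rd=4:3|imm=50:7 = 0x4a32; big→ 4a 32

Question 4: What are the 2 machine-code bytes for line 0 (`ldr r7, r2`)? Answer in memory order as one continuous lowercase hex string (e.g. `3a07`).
L0: ldr op=0x3f:6|rd=7:3|rs=2:3|pad=0:4 ⇒ 0xffa0 ⇒ big ff a0

ffa0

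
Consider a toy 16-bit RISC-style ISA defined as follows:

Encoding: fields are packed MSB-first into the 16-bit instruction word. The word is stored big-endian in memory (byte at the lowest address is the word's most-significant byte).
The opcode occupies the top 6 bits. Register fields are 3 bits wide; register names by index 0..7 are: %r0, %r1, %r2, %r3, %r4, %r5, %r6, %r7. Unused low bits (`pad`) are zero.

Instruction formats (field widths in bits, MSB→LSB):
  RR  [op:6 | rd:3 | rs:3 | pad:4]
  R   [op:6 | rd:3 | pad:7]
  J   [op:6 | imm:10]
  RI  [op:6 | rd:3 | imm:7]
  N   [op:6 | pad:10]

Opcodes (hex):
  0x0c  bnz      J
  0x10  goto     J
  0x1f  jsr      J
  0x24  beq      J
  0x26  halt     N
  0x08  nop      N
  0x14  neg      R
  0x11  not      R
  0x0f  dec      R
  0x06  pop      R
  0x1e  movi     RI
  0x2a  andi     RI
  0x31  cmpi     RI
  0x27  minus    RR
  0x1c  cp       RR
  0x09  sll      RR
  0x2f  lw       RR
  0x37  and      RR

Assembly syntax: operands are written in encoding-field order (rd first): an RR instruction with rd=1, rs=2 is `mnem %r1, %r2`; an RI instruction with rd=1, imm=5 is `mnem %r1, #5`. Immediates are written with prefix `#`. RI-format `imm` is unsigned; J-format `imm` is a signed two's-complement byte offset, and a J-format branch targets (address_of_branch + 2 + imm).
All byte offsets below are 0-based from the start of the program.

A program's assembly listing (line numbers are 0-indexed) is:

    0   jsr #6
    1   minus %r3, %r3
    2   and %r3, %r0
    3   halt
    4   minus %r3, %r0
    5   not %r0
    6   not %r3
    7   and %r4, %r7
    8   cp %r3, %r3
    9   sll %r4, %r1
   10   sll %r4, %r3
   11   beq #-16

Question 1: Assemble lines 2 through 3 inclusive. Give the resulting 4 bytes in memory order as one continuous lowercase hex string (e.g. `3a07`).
L2: and op=0x37:6|rd=3:3|rs=0:3|pad=0:4 ⇒ 0xdd80 ⇒ big dd 80
L3: halt op=0x26:6|pad=0:10 ⇒ 0x9800 ⇒ big 98 00

dd809800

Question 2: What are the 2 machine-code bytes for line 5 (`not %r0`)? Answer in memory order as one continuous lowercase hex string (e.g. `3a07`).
4400

L5: not op=0x11:6|rd=0:3|pad=0:7 ⇒ 0x4400 ⇒ big 44 00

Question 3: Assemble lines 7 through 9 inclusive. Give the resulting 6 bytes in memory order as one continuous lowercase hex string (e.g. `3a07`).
de7071b02610

line 7 (and): pack op=0x37:6|rd=4:3|rs=7:3|pad=0:4 = 0xde70; big→ de 70
line 8 (cp): pack op=0x1c:6|rd=3:3|rs=3:3|pad=0:4 = 0x71b0; big→ 71 b0
line 9 (sll): pack op=0x9:6|rd=4:3|rs=1:3|pad=0:4 = 0x2610; big→ 26 10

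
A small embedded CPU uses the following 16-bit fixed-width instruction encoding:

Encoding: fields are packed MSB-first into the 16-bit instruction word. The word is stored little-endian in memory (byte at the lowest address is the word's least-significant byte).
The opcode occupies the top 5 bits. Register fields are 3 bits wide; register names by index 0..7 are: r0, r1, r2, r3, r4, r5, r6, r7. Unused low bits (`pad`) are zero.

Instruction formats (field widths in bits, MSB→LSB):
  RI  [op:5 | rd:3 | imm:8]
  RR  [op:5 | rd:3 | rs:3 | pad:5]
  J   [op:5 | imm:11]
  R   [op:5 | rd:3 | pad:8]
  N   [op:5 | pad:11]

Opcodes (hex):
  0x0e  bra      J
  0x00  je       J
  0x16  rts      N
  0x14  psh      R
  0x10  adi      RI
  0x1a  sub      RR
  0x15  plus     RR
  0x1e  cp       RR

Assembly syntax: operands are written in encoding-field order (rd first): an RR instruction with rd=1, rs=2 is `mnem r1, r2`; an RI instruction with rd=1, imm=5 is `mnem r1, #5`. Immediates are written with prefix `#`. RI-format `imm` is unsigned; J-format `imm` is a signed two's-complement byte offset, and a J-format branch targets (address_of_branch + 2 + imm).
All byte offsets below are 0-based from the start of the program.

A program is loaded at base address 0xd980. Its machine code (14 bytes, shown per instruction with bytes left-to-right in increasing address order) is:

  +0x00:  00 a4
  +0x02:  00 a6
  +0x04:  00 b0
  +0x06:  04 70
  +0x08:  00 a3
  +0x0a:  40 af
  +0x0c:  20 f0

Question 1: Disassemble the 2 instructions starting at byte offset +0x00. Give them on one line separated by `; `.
psh r4; psh r6

+0x00: 00 a4 ⇒ word 0xa400 (little)
  op=0xa400>>11=0x14 ⇒ psh (R)
  rd@[10:8]=0x4 ⇒ r4
+0x02: 00 a6 ⇒ word 0xa600 (little)
  op=0xa600>>11=0x14 ⇒ psh (R)
  rd@[10:8]=0x6 ⇒ r6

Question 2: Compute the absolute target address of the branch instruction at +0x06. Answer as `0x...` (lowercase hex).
off 0x06: read 04 70 as little → 0x7004
  op=0x7004>>11=0xe ⇒ bra (J)
  [10:0] imm=4 = #4
  target = base 0xd980 + off 0x06 + 2 + imm 4 = 0xd98c

0xd98c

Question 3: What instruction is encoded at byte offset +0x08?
psh r3

+0x08: 00 a3 ⇒ word 0xa300 (little)
  op=0xa300>>11=0x14 ⇒ psh (R)
  [10:8] rd=3 = r3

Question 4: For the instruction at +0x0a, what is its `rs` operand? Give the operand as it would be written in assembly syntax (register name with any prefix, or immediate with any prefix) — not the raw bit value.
[0a] 40 af → 0xaf40
  op=0xaf40>>11=0x15 ⇒ plus (RR)
  rd: (w>>8)&0x7=0x7 → r7
  rs: (w>>5)&0x7=0x2 → r2

r2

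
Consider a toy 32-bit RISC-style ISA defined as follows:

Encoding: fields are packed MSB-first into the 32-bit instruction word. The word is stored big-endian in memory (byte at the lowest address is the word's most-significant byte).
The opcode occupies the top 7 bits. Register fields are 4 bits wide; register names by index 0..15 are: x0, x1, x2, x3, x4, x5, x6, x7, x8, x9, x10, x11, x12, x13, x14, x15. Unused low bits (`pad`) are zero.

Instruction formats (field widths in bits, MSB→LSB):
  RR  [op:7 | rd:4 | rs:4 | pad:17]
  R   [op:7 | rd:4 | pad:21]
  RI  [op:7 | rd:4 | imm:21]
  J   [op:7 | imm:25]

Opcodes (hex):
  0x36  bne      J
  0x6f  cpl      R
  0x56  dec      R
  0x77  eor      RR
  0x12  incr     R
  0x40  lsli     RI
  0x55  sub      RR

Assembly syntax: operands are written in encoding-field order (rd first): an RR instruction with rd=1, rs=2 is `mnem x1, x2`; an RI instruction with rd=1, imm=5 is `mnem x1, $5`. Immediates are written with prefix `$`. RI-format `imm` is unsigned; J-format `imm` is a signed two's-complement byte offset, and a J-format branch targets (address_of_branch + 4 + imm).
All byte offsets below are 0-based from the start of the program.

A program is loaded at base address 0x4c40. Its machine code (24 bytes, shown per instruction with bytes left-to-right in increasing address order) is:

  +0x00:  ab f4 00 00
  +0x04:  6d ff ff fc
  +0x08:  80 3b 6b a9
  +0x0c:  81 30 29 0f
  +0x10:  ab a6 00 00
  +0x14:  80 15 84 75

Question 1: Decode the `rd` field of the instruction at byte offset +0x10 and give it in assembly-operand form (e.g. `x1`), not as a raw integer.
+0x10: ab a6 00 00 ⇒ word 0xaba60000 (big)
  top 7b → 0x55 → sub [RR]
  [24:21] rd=13 = x13
  [20:17] rs=3 = x3

x13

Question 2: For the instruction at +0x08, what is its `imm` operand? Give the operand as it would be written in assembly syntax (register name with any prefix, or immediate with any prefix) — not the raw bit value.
@+08  big-endian(80 3b 6b a9) = 0x803b6ba9
  opcode bits[31:25]=0x40: lsli/RI
  [24:21] rd=1 = x1
  [20:0] imm=1797033 = $1797033

$1797033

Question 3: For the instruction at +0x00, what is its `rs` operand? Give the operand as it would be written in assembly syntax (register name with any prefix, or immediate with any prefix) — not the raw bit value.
+0x00: ab f4 00 00 ⇒ word 0xabf40000 (big)
  op=0xabf40000>>25=0x55 ⇒ sub (RR)
  rd@[24:21]=0xf ⇒ x15
  rs@[20:17]=0xa ⇒ x10

x10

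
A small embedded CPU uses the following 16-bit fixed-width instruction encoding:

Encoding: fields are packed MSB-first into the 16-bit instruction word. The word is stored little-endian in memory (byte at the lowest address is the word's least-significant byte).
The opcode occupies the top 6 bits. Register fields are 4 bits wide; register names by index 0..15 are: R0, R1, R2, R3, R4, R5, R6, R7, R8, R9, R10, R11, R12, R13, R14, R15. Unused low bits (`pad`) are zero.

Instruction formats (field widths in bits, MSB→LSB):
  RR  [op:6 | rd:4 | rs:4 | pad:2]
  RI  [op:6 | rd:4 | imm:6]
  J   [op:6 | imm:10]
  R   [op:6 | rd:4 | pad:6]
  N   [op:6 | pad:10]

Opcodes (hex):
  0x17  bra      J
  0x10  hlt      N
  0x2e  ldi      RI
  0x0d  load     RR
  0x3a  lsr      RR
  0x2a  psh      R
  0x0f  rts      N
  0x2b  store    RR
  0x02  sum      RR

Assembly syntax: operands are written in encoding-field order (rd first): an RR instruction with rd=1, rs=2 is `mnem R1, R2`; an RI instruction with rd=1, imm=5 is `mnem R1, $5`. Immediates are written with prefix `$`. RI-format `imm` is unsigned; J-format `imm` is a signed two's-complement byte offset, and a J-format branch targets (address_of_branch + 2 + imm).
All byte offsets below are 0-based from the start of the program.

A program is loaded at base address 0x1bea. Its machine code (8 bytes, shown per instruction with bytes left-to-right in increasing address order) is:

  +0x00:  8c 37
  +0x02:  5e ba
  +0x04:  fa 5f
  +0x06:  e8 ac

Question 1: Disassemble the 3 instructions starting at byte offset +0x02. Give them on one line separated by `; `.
[02] 5e ba → 0xba5e
  op=0xba5e>>10=0x2e ⇒ ldi (RI)
  [9:6] rd=9 = R9
  [5:0] imm=30 = $30
[04] fa 5f → 0x5ffa
  op=0x5ffa>>10=0x17 ⇒ bra (J)
  [9:0] imm=1018 (s10→-6) = $-6
[06] e8 ac → 0xace8
  op=0xace8>>10=0x2b ⇒ store (RR)
  [9:6] rd=3 = R3
  [5:2] rs=10 = R10

ldi R9, $30; bra $-6; store R3, R10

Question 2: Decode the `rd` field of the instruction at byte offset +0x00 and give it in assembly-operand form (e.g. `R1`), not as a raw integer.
@+00  little-endian(8c 37) = 0x378c
  opcode bits[15:10]=0xd: load/RR
  rd@[9:6]=0xe ⇒ R14
  rs@[5:2]=0x3 ⇒ R3

R14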